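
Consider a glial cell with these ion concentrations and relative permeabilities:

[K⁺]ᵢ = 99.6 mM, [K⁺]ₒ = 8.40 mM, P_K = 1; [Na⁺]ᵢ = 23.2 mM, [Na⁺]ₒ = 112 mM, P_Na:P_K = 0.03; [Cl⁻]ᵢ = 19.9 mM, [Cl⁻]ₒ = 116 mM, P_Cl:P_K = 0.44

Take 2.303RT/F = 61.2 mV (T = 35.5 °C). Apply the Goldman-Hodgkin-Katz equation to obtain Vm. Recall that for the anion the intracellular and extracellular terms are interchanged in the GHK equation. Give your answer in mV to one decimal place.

-53.1 mV

Vm = 61.2 · log₁₀[(Σ P·[cation]ₒ + Σ P·[anion]ᵢ) / (Σ P·[cation]ᵢ + Σ P·[anion]ₒ)]
Numerator = 1×8.40 + 0.03×112 + 0.44×19.9 = 20.52
Denominator = 1×99.6 + 0.03×23.2 + 0.44×116 = 151.3
Vm = 61.2 · log₁₀(0.13557) = 61.2 × (-0.8678) = -53.11 mV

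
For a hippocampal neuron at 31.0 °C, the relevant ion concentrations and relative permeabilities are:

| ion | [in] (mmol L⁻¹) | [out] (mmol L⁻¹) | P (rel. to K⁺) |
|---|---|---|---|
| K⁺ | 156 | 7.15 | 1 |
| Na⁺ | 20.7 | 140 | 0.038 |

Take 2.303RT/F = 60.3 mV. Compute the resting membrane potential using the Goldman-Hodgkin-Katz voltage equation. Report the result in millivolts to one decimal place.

-66.3 mV

Vm = 60.3 · log₁₀[(Σ P·[cation]ₒ + Σ P·[anion]ᵢ) / (Σ P·[cation]ᵢ + Σ P·[anion]ₒ)]
Numerator = 1×7.15 + 0.038×140 = 12.47
Denominator = 1×156 + 0.038×20.7 = 156.8
Vm = 60.3 · log₁₀(0.079535) = 60.3 × (-1.0994) = -66.30 mV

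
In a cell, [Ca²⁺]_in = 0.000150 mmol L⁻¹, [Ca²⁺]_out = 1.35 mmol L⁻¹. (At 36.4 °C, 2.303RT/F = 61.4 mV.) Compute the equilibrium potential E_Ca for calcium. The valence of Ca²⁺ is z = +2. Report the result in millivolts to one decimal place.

121.4 mV

E = (61.4/z) · log₁₀([Ca²⁺]_out/[Ca²⁺]_in) with z = +2.
= (61.4/2) · log₁₀(1.35/0.000150) = 30.70 · log₁₀(9000)
= 30.70 · (3.9542) = 121.40 mV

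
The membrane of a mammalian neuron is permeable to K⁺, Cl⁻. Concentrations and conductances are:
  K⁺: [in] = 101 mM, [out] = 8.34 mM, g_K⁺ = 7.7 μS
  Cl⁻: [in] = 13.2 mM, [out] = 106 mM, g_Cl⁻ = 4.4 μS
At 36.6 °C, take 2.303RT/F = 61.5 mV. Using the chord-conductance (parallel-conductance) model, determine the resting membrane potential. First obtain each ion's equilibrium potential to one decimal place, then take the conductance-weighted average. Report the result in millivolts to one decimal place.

-62.6 mV

E_K⁺ = (61.5/1)·log₁₀(8.34/101) = -66.6 mV
E_Cl⁻ = (61.5/-1)·log₁₀(106/13.2) = -55.6 mV
Vm = (Σ gᵢEᵢ)/(Σ gᵢ) = (7.7·-66.6 + 4.4·-55.6) / (7.7 + 4.4)
= -757.46 / 12.1 = -62.60 mV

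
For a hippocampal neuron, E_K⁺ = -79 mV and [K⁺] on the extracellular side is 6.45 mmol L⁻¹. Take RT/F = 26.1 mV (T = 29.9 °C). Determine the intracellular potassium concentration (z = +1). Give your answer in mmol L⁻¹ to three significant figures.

133 mmol L⁻¹

Nernst: E = (26.1/1) · ln([out]/[in]), so ln([out]/[in]) = -79.0 × 1 / 26.1 = -3.0268.
[out]/[in] = e^(-3.0268) = 0.04847.
[in] = 6.45 / 0.04847 = 133.1 mmol L⁻¹.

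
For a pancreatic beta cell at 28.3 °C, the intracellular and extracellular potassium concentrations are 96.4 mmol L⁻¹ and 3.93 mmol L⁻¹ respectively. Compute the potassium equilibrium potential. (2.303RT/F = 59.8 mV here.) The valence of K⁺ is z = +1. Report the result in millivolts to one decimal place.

E = (59.8/z) · log₁₀([K⁺]_out/[K⁺]_in) with z = +1.
= (59.8/1) · log₁₀(3.93/96.4) = 59.80 · log₁₀(0.04077)
= 59.80 · (-1.3897) = -83.10 mV

-83.1 mV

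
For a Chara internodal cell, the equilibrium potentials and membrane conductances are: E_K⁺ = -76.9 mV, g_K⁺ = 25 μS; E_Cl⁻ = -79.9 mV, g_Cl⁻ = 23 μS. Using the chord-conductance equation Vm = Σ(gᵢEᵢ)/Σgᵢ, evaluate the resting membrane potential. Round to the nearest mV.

-78 mV

Σ gᵢEᵢ = 25·(-76.9) + 23·(-79.9) = -3760.20
Σ gᵢ = 25 + 23 = 48
Vm = -3760.20 / 48 = -78.34 mV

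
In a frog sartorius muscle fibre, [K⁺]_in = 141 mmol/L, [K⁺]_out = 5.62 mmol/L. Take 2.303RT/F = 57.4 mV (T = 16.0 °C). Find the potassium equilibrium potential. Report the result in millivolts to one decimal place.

E = (57.4/z) · log₁₀([K⁺]_out/[K⁺]_in) with z = +1.
= (57.4/1) · log₁₀(5.62/141) = 57.40 · log₁₀(0.03986)
= 57.40 · (-1.3995) = -80.33 mV

-80.3 mV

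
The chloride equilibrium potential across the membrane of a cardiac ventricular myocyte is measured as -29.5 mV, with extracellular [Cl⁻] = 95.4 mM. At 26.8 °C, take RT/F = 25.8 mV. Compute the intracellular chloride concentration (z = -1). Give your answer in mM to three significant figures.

30.4 mM

Nernst: E = (25.8/-1) · ln([out]/[in]), so ln([out]/[in]) = -29.5 × -1 / 25.8 = 1.1434.
[out]/[in] = e^(1.1434) = 3.137.
[in] = 95.4 / 3.137 = 30.41 mM.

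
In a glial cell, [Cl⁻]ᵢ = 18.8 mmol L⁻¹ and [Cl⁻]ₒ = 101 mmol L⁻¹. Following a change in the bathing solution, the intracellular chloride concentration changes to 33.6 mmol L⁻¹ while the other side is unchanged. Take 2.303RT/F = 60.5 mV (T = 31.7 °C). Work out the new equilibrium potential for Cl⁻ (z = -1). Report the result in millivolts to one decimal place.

-28.9 mV

After the shift: [Cl⁻]_out = 101, [Cl⁻]_in = 33.6 mmol L⁻¹.
E_new = (60.5/-1)·log₁₀(101/33.6) = -60.50 · (0.4780) = -28.92 mV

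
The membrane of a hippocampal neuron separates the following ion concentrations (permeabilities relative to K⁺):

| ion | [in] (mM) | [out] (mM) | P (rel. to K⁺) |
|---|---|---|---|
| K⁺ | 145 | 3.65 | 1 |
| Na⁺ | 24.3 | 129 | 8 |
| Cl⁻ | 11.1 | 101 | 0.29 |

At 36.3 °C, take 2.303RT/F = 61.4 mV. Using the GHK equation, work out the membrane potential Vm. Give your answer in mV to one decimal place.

Vm = 61.4 · log₁₀[(Σ P·[cation]ₒ + Σ P·[anion]ᵢ) / (Σ P·[cation]ᵢ + Σ P·[anion]ₒ)]
Numerator = 1×3.65 + 8×129 + 0.29×11.1 = 1039
Denominator = 1×145 + 8×24.3 + 0.29×101 = 368.7
Vm = 61.4 · log₁₀(2.8177) = 61.4 × (0.4499) = 27.62 mV

27.6 mV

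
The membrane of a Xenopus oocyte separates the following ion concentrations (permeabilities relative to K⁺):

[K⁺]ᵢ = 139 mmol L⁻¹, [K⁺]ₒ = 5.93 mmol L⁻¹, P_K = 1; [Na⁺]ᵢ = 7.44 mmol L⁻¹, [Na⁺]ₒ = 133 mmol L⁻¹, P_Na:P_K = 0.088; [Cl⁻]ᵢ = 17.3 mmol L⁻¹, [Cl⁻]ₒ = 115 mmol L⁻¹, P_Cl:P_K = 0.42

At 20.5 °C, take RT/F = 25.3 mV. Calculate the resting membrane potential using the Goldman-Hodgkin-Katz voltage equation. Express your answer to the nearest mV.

Vm = 25.3 · ln[(Σ P·[cation]ₒ + Σ P·[anion]ᵢ) / (Σ P·[cation]ᵢ + Σ P·[anion]ₒ)]
Numerator = 1×5.93 + 0.088×133 + 0.42×17.3 = 24.9
Denominator = 1×139 + 0.088×7.44 + 0.42×115 = 188
Vm = 25.3 · ln(0.13248) = 25.3 × (-2.0213) = -51.14 mV

-51 mV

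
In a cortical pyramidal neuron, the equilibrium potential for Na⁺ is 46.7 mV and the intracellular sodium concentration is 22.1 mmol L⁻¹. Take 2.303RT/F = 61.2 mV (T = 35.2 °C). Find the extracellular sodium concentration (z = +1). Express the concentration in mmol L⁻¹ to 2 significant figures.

Nernst: E = (61.2/1) · log₁₀([out]/[in]), so log₁₀([out]/[in]) = 46.7 × 1 / 61.2 = 0.7631.
[out]/[in] = 10^(0.7631) = 5.795.
[out] = 5.795 × 22.1 = 128.1 mmol L⁻¹.

130 mmol L⁻¹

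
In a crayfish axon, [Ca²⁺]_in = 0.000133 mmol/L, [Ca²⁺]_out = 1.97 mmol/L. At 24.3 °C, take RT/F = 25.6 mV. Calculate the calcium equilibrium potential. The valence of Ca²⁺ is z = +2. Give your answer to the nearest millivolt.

E = (25.6/z) · ln([Ca²⁺]_out/[Ca²⁺]_in) with z = +2.
= (25.6/2) · ln(1.97/0.000133) = 12.80 · ln(1.481e+04)
= 12.80 · (9.6032) = 122.92 mV

123 mV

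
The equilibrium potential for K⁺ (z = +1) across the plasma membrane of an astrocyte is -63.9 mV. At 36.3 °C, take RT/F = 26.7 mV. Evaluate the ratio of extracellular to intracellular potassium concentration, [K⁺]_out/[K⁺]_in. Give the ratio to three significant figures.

ln([out]/[in]) = E·z/(26.7) = -63.9 × 1 / 26.7 = -2.3933
[out]/[in] = e^(-2.3933) = 0.09133

0.0913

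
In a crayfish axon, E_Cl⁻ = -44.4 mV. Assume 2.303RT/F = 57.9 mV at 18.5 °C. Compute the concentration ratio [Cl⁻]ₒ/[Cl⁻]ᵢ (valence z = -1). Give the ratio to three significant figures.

log₁₀([out]/[in]) = E·z/(57.9) = -44.4 × -1 / 57.9 = 0.7668
[out]/[in] = 10^(0.7668) = 5.846

5.85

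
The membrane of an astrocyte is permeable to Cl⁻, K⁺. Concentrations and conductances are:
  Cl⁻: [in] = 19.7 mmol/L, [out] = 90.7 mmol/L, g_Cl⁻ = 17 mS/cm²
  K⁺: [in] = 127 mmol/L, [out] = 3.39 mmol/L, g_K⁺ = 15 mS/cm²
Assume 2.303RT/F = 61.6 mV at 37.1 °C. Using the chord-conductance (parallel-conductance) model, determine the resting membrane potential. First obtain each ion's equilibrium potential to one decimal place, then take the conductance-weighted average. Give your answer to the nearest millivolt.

E_Cl⁻ = (61.6/-1)·log₁₀(90.7/19.7) = -40.8 mV
E_K⁺ = (61.6/1)·log₁₀(3.39/127) = -96.9 mV
Vm = (Σ gᵢEᵢ)/(Σ gᵢ) = (17·-40.8 + 15·-96.9) / (17 + 15)
= -2147.10 / 32 = -67.10 mV

-67 mV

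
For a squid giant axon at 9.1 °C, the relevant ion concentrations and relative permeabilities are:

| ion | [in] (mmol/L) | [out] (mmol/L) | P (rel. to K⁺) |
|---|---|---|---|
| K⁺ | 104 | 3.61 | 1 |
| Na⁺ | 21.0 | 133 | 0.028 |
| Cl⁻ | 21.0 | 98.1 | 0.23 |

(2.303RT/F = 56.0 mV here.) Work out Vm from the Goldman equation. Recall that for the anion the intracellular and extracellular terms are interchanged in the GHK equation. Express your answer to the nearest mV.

-57 mV

Vm = 56.0 · log₁₀[(Σ P·[cation]ₒ + Σ P·[anion]ᵢ) / (Σ P·[cation]ᵢ + Σ P·[anion]ₒ)]
Numerator = 1×3.61 + 0.028×133 + 0.23×21.0 = 12.16
Denominator = 1×104 + 0.028×21.0 + 0.23×98.1 = 127.2
Vm = 56.0 · log₁₀(0.095666) = 56.0 × (-1.0192) = -57.08 mV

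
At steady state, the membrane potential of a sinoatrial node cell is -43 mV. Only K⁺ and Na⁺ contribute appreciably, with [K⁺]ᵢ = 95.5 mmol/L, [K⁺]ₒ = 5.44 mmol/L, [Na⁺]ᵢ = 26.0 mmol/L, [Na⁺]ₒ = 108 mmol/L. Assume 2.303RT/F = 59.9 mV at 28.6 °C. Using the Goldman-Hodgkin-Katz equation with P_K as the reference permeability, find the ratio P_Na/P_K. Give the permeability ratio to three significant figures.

Let α = P_Na/P_K. GHK: Vm = 59.9·log₁₀[(Kₒ + α·Naₒ)/(Kᵢ + α·Naᵢ)].
10^(Vm/59.9) = 10^(-43.0/59.9) = 0.19149
So 0.19149·(Kᵢ + α·Naᵢ) = Kₒ + α·Naₒ → α = (0.19149·95.5 − 5.44) / (108.0 − 0.19149·26.0)
α = (18.29 − 5.44) / (108.0 − 4.979) = 12.85/103 = 0.1247

0.125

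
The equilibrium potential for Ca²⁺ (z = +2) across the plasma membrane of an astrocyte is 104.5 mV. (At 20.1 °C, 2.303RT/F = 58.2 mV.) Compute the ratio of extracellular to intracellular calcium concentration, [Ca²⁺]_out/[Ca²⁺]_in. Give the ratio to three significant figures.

3900

log₁₀([out]/[in]) = E·z/(58.2) = 104.5 × 2 / 58.2 = 3.5911
[out]/[in] = 10^(3.5911) = 3900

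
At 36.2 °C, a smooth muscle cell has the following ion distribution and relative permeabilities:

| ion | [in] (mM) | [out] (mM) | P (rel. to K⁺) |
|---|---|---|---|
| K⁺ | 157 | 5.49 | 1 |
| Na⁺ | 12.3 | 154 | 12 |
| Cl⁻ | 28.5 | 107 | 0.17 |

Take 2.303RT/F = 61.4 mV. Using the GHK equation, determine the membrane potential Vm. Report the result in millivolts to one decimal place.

46.7 mV

Vm = 61.4 · log₁₀[(Σ P·[cation]ₒ + Σ P·[anion]ᵢ) / (Σ P·[cation]ᵢ + Σ P·[anion]ₒ)]
Numerator = 1×5.49 + 12×154 + 0.17×28.5 = 1858
Denominator = 1×157 + 12×12.3 + 0.17×107 = 322.8
Vm = 61.4 · log₁₀(5.7571) = 61.4 × (0.7602) = 46.68 mV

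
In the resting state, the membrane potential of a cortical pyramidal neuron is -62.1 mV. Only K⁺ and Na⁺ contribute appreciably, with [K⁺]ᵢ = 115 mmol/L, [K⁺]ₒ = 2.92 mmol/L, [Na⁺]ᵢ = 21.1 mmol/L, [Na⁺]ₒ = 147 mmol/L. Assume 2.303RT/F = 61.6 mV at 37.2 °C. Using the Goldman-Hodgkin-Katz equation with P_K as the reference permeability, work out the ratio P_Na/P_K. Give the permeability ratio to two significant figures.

0.058

Let α = P_Na/P_K. GHK: Vm = 61.6·log₁₀[(Kₒ + α·Naₒ)/(Kᵢ + α·Naᵢ)].
10^(Vm/61.6) = 10^(-62.1/61.6) = 0.098148
So 0.098148·(Kᵢ + α·Naᵢ) = Kₒ + α·Naₒ → α = (0.098148·115.0 − 2.92) / (147.0 − 0.098148·21.1)
α = (11.29 − 2.92) / (147.0 − 2.071) = 8.367/144.9 = 0.05773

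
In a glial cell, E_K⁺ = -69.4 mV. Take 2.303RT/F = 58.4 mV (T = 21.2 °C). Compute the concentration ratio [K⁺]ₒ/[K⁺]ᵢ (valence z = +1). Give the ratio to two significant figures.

log₁₀([out]/[in]) = E·z/(58.4) = -69.4 × 1 / 58.4 = -1.1884
[out]/[in] = 10^(-1.1884) = 0.06481

0.065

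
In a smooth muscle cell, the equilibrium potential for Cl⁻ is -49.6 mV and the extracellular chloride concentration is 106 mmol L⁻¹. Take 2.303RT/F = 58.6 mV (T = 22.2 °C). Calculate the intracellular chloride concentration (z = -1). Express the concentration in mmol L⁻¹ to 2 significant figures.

15 mmol L⁻¹

Nernst: E = (58.6/-1) · log₁₀([out]/[in]), so log₁₀([out]/[in]) = -49.6 × -1 / 58.6 = 0.8464.
[out]/[in] = 10^(0.8464) = 7.021.
[in] = 106 / 7.021 = 15.1 mmol L⁻¹.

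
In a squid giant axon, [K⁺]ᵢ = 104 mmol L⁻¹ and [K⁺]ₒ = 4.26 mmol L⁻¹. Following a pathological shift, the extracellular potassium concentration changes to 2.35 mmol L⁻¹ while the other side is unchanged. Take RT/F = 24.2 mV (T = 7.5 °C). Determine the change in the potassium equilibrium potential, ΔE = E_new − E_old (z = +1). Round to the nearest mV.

-14 mV

E_old = (24.2/1)·ln(4.26/104) = -77.32 mV
E_new = (24.2/1)·ln(2.35/104) = -91.72 mV
ΔE = -91.72 − (-77.32) = -14.40 mV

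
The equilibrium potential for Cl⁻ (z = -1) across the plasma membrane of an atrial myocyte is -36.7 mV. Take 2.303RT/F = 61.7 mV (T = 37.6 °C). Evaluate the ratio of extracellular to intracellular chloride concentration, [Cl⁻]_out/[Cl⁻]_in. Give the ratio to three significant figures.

log₁₀([out]/[in]) = E·z/(61.7) = -36.7 × -1 / 61.7 = 0.5948
[out]/[in] = 10^(0.5948) = 3.934

3.93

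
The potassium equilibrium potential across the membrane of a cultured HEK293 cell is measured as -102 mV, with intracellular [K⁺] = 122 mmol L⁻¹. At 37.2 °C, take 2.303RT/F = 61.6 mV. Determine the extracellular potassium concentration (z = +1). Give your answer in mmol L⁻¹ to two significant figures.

2.7 mmol L⁻¹

Nernst: E = (61.6/1) · log₁₀([out]/[in]), so log₁₀([out]/[in]) = -102.0 × 1 / 61.6 = -1.6558.
[out]/[in] = 10^(-1.6558) = 0.02209.
[out] = 0.02209 × 122 = 2.695 mmol L⁻¹.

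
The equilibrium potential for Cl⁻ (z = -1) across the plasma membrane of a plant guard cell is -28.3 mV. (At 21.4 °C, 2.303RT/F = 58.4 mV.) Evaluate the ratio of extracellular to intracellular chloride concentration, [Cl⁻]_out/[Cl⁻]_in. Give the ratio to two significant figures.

3.1

log₁₀([out]/[in]) = E·z/(58.4) = -28.3 × -1 / 58.4 = 0.4846
[out]/[in] = 10^(0.4846) = 3.052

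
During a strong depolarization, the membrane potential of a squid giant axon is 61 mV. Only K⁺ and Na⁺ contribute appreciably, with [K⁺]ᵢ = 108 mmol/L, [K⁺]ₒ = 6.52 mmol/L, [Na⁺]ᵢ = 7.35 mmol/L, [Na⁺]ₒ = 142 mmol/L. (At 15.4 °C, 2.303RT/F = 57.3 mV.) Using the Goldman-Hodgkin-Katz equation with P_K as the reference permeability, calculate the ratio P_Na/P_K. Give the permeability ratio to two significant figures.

22

Let α = P_Na/P_K. GHK: Vm = 57.3·log₁₀[(Kₒ + α·Naₒ)/(Kᵢ + α·Naᵢ)].
10^(Vm/57.3) = 10^(61.0/57.3) = 11.603
So 11.603·(Kᵢ + α·Naᵢ) = Kₒ + α·Naₒ → α = (11.603·108.0 − 6.52) / (142.0 − 11.603·7.35)
α = (1253 − 6.52) / (142.0 − 85.28) = 1247/56.72 = 21.98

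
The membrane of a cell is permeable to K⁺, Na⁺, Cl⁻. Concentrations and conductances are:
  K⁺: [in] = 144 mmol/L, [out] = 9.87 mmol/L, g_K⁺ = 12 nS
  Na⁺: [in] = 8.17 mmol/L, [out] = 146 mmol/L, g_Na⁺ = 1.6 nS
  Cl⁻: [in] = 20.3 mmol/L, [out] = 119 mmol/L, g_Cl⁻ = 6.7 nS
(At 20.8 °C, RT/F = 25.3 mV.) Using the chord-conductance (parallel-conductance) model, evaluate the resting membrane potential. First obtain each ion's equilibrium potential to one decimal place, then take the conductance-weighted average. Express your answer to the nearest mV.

-49 mV

E_K⁺ = (25.3/1)·ln(9.87/144) = -67.8 mV
E_Na⁺ = (25.3/1)·ln(146/8.17) = 72.9 mV
E_Cl⁻ = (25.3/-1)·ln(119/20.3) = -44.7 mV
Vm = (Σ gᵢEᵢ)/(Σ gᵢ) = (12·-67.8 + 1.6·72.9 + 6.7·-44.7) / (12 + 1.6 + 6.7)
= -996.45 / 20.3 = -49.09 mV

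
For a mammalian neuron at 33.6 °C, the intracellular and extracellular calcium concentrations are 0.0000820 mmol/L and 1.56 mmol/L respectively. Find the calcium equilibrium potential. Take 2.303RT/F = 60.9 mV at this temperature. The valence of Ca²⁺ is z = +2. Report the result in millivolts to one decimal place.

E = (60.9/z) · log₁₀([Ca²⁺]_out/[Ca²⁺]_in) with z = +2.
= (60.9/2) · log₁₀(1.56/0.0000820) = 30.45 · log₁₀(1.902e+04)
= 30.45 · (4.2793) = 130.31 mV

130.3 mV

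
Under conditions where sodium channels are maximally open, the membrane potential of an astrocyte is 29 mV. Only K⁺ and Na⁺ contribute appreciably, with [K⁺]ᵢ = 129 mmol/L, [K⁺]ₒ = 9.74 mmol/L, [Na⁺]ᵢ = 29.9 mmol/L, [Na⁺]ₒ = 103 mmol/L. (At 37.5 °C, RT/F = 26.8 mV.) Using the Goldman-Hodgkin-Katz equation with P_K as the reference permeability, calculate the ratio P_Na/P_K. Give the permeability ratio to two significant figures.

25

Let α = P_Na/P_K. GHK: Vm = 26.8·ln[(Kₒ + α·Naₒ)/(Kᵢ + α·Naᵢ)].
e^(Vm/26.8) = e^(29.0/26.8) = 2.9508
So 2.9508·(Kᵢ + α·Naᵢ) = Kₒ + α·Naₒ → α = (2.9508·129.0 − 9.74) / (103.0 − 2.9508·29.9)
α = (380.7 − 9.74) / (103.0 − 88.23) = 370.9/14.77 = 25.11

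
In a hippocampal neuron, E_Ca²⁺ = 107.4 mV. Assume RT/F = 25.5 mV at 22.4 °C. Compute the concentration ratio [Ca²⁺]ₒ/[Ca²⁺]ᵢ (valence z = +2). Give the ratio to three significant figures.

ln([out]/[in]) = E·z/(25.5) = 107.4 × 2 / 25.5 = 8.4235
[out]/[in] = e^(8.4235) = 4553

4550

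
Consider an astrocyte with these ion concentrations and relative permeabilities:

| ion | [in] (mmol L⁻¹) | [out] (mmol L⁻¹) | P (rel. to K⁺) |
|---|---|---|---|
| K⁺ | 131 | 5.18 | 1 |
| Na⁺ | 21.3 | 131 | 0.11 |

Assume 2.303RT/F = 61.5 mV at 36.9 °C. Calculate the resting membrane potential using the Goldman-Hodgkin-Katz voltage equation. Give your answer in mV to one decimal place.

-51.2 mV

Vm = 61.5 · log₁₀[(Σ P·[cation]ₒ + Σ P·[anion]ᵢ) / (Σ P·[cation]ᵢ + Σ P·[anion]ₒ)]
Numerator = 1×5.18 + 0.11×131 = 19.59
Denominator = 1×131 + 0.11×21.3 = 133.3
Vm = 61.5 · log₁₀(0.14691) = 61.5 × (-0.8329) = -51.23 mV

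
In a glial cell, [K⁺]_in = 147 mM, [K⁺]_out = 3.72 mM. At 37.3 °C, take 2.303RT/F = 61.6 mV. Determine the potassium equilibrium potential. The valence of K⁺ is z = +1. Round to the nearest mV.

E = (61.6/z) · log₁₀([K⁺]_out/[K⁺]_in) with z = +1.
= (61.6/1) · log₁₀(3.72/147) = 61.60 · log₁₀(0.02531)
= 61.60 · (-1.5968) = -98.36 mV

-98 mV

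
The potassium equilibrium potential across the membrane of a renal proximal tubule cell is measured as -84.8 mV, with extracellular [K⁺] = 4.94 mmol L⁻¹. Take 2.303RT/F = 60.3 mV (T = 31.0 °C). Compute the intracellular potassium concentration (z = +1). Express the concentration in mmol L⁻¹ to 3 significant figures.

Nernst: E = (60.3/1) · log₁₀([out]/[in]), so log₁₀([out]/[in]) = -84.8 × 1 / 60.3 = -1.4063.
[out]/[in] = 10^(-1.4063) = 0.03924.
[in] = 4.94 / 0.03924 = 125.9 mmol L⁻¹.

126 mmol L⁻¹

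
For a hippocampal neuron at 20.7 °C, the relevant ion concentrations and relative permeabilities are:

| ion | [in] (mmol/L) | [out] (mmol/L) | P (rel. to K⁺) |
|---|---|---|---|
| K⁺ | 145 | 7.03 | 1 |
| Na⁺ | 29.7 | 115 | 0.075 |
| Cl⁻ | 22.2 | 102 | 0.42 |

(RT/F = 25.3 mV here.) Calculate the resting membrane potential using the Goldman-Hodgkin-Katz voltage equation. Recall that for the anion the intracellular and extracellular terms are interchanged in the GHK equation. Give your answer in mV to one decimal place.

Vm = 25.3 · ln[(Σ P·[cation]ₒ + Σ P·[anion]ᵢ) / (Σ P·[cation]ᵢ + Σ P·[anion]ₒ)]
Numerator = 1×7.03 + 0.075×115 + 0.42×22.2 = 24.98
Denominator = 1×145 + 0.075×29.7 + 0.42×102 = 190.1
Vm = 25.3 · ln(0.13142) = 25.3 × (-2.0293) = -51.34 mV

-51.3 mV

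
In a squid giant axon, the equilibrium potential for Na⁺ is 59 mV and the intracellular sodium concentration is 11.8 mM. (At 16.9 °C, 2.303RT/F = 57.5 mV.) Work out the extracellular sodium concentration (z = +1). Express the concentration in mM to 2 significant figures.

130 mM

Nernst: E = (57.5/1) · log₁₀([out]/[in]), so log₁₀([out]/[in]) = 59.0 × 1 / 57.5 = 1.0261.
[out]/[in] = 10^(1.0261) = 10.62.
[out] = 10.62 × 11.8 = 125.3 mM.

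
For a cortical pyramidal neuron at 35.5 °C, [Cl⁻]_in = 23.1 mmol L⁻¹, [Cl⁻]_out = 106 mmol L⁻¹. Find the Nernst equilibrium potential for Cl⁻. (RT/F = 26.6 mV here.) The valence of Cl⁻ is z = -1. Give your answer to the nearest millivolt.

E = (26.6/z) · ln([Cl⁻]_out/[Cl⁻]_in) with z = -1.
For an anion, dividing by z = -1 reverses the sign.
= (26.6/-1) · ln(106/23.1) = -26.60 · ln(4.589)
= -26.60 · (1.5236) = -40.53 mV

-41 mV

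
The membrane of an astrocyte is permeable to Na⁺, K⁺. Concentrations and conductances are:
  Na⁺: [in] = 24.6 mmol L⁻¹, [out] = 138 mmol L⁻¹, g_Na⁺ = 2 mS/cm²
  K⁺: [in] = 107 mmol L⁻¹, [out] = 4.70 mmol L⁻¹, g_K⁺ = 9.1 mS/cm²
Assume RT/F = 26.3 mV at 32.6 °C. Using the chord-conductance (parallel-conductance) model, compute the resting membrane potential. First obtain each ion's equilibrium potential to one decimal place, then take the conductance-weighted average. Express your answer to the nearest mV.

E_Na⁺ = (26.3/1)·ln(138/24.6) = 45.4 mV
E_K⁺ = (26.3/1)·ln(4.70/107) = -82.2 mV
Vm = (Σ gᵢEᵢ)/(Σ gᵢ) = (2·45.4 + 9.1·-82.2) / (2 + 9.1)
= -657.22 / 11.1 = -59.21 mV

-59 mV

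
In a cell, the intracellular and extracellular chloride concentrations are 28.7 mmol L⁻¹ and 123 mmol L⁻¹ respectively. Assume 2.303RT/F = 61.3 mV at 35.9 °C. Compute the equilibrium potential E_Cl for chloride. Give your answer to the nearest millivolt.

E = (61.3/z) · log₁₀([Cl⁻]_out/[Cl⁻]_in) with z = -1.
For an anion, dividing by z = -1 reverses the sign.
= (61.3/-1) · log₁₀(123/28.7) = -61.30 · log₁₀(4.286)
= -61.30 · (0.6320) = -38.74 mV

-39 mV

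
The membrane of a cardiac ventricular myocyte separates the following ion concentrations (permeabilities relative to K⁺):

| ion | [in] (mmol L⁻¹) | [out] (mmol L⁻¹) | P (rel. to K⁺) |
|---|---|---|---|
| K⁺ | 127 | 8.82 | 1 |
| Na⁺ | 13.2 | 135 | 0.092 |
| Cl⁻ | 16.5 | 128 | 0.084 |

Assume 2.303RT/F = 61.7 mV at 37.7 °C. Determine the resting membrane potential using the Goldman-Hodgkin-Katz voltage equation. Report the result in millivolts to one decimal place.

-48.6 mV

Vm = 61.7 · log₁₀[(Σ P·[cation]ₒ + Σ P·[anion]ᵢ) / (Σ P·[cation]ᵢ + Σ P·[anion]ₒ)]
Numerator = 1×8.82 + 0.092×135 + 0.084×16.5 = 22.63
Denominator = 1×127 + 0.092×13.2 + 0.084×128 = 139
Vm = 61.7 · log₁₀(0.16282) = 61.7 × (-0.7883) = -48.64 mV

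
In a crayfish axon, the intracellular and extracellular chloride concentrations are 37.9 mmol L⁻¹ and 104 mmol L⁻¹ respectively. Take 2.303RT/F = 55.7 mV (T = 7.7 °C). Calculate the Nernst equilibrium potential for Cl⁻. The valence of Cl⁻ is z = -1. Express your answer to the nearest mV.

-24 mV

E = (55.7/z) · log₁₀([Cl⁻]_out/[Cl⁻]_in) with z = -1.
For an anion, dividing by z = -1 reverses the sign.
= (55.7/-1) · log₁₀(104/37.9) = -55.70 · log₁₀(2.744)
= -55.70 · (0.4384) = -24.42 mV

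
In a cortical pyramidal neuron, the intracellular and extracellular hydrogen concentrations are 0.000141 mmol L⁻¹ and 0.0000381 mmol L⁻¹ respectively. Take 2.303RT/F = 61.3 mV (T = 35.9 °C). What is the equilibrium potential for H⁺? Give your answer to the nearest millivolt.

E = (61.3/z) · log₁₀([H⁺]_out/[H⁺]_in) with z = +1.
= (61.3/1) · log₁₀(0.0000381/0.000141) = 61.30 · log₁₀(0.2702)
= 61.30 · (-0.5683) = -34.84 mV

-35 mV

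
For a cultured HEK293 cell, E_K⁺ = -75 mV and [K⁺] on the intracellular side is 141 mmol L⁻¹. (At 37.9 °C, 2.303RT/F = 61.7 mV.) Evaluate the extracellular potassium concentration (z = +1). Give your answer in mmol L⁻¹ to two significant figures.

Nernst: E = (61.7/1) · log₁₀([out]/[in]), so log₁₀([out]/[in]) = -75.0 × 1 / 61.7 = -1.2156.
[out]/[in] = 10^(-1.2156) = 0.06088.
[out] = 0.06088 × 141 = 8.583 mmol L⁻¹.

8.6 mmol L⁻¹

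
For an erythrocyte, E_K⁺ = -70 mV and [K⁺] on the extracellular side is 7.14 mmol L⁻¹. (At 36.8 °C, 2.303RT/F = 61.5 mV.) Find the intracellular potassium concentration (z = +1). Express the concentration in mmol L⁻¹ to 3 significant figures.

Nernst: E = (61.5/1) · log₁₀([out]/[in]), so log₁₀([out]/[in]) = -70.0 × 1 / 61.5 = -1.1382.
[out]/[in] = 10^(-1.1382) = 0.07274.
[in] = 7.14 / 0.07274 = 98.15 mmol L⁻¹.

98.2 mmol L⁻¹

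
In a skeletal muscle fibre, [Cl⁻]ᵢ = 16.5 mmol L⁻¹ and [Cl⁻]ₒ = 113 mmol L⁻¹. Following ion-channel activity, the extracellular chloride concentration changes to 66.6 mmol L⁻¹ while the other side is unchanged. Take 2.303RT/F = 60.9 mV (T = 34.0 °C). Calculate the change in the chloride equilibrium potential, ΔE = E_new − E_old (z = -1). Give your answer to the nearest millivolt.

E_old = (60.9/-1)·log₁₀(113/16.5) = -50.89 mV
E_new = (60.9/-1)·log₁₀(66.6/16.5) = -36.90 mV
ΔE = -36.90 − (-50.89) = 13.98 mV

14 mV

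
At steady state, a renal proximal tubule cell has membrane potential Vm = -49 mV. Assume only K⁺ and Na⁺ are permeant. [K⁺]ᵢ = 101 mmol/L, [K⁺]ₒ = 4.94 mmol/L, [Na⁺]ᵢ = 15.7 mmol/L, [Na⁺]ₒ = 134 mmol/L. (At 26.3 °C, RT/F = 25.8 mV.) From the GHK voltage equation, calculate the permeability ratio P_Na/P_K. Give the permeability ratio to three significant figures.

0.0773

Let α = P_Na/P_K. GHK: Vm = 25.8·ln[(Kₒ + α·Naₒ)/(Kᵢ + α·Naᵢ)].
e^(Vm/25.8) = e^(-49.0/25.8) = 0.14968
So 0.14968·(Kᵢ + α·Naᵢ) = Kₒ + α·Naₒ → α = (0.14968·101.0 − 4.94) / (134.0 − 0.14968·15.7)
α = (15.12 − 4.94) / (134.0 − 2.35) = 10.18/131.6 = 0.07731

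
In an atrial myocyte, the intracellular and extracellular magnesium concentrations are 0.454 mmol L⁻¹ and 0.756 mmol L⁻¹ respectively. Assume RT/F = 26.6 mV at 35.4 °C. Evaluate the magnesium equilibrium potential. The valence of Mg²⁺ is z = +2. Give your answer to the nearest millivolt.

E = (26.6/z) · ln([Mg²⁺]_out/[Mg²⁺]_in) with z = +2.
= (26.6/2) · ln(0.756/0.454) = 13.30 · ln(1.665)
= 13.30 · (0.5099) = 6.78 mV

7 mV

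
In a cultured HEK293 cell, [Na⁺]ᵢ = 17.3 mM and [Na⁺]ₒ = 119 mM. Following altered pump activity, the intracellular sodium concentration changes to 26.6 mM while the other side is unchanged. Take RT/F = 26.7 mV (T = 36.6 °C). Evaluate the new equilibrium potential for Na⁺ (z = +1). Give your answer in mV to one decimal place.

After the shift: [Na⁺]_out = 119, [Na⁺]_in = 26.6 mM.
E_new = (26.7/1)·ln(119/26.6) = 26.70 · (1.4982) = 40.00 mV

40.0 mV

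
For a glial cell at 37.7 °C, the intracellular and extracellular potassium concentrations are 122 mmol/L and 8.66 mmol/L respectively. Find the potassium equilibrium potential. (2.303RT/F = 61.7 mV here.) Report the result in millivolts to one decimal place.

E = (61.7/z) · log₁₀([K⁺]_out/[K⁺]_in) with z = +1.
= (61.7/1) · log₁₀(8.66/122) = 61.70 · log₁₀(0.07098)
= 61.70 · (-1.1488) = -70.88 mV

-70.9 mV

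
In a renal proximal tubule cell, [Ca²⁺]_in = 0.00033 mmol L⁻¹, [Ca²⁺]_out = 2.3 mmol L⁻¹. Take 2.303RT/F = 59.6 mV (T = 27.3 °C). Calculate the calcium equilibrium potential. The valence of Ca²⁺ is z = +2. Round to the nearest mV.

115 mV

E = (59.6/z) · log₁₀([Ca²⁺]_out/[Ca²⁺]_in) with z = +2.
= (59.6/2) · log₁₀(2.3/0.00033) = 29.80 · log₁₀(6970)
= 29.80 · (3.8432) = 114.53 mV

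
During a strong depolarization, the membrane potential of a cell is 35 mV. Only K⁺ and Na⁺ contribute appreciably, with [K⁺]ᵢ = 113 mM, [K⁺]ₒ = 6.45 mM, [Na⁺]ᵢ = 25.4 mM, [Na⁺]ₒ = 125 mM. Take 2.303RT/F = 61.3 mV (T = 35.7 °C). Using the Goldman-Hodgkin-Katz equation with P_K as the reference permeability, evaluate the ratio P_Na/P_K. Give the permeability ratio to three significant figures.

13.6

Let α = P_Na/P_K. GHK: Vm = 61.3·log₁₀[(Kₒ + α·Naₒ)/(Kᵢ + α·Naᵢ)].
10^(Vm/61.3) = 10^(35.0/61.3) = 3.7236
So 3.7236·(Kᵢ + α·Naᵢ) = Kₒ + α·Naₒ → α = (3.7236·113.0 − 6.45) / (125.0 − 3.7236·25.4)
α = (420.8 − 6.45) / (125.0 − 94.58) = 414.3/30.42 = 13.62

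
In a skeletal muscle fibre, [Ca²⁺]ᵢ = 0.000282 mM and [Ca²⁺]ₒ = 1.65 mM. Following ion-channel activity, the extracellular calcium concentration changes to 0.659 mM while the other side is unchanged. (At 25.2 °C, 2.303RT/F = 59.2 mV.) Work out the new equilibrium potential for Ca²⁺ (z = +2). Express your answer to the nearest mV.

After the shift: [Ca²⁺]_out = 0.659, [Ca²⁺]_in = 0.000282 mM.
E_new = (59.2/2)·log₁₀(0.659/0.000282) = 29.60 · (3.3686) = 99.71 mV

100 mV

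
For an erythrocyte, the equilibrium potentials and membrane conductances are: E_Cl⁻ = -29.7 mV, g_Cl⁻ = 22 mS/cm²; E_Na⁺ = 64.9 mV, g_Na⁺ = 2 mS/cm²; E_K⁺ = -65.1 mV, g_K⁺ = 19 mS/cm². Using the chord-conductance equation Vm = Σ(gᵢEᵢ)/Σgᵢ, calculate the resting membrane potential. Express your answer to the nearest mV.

-41 mV

Σ gᵢEᵢ = 22·(-29.7) + 2·(64.9) + 19·(-65.1) = -1760.50
Σ gᵢ = 22 + 2 + 19 = 43
Vm = -1760.50 / 43 = -40.94 mV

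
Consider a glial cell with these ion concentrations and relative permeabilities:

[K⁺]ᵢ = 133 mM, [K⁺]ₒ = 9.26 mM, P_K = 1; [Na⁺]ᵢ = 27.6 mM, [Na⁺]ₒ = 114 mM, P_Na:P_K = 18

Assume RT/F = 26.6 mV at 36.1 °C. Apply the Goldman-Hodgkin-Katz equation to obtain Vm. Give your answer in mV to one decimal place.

Vm = 26.6 · ln[(Σ P·[cation]ₒ + Σ P·[anion]ᵢ) / (Σ P·[cation]ᵢ + Σ P·[anion]ₒ)]
Numerator = 1×9.26 + 18×114 = 2061
Denominator = 1×133 + 18×27.6 = 629.8
Vm = 26.6 · ln(3.2729) = 26.6 × (1.1857) = 31.54 mV

31.5 mV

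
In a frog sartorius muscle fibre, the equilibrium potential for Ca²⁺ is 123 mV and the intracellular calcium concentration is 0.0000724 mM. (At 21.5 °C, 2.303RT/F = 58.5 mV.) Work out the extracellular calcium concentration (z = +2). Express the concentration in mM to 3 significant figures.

Nernst: E = (58.5/2) · log₁₀([out]/[in]), so log₁₀([out]/[in]) = 123.0 × 2 / 58.5 = 4.2051.
[out]/[in] = 10^(4.2051) = 1.604e+04.
[out] = 1.604e+04 × 0.0000724 = 1.161 mM.

1.16 mM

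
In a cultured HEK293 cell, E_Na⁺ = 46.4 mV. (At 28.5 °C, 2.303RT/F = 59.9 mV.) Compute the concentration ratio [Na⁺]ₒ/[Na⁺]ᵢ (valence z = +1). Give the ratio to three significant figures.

log₁₀([out]/[in]) = E·z/(59.9) = 46.4 × 1 / 59.9 = 0.7746
[out]/[in] = 10^(0.7746) = 5.951

5.95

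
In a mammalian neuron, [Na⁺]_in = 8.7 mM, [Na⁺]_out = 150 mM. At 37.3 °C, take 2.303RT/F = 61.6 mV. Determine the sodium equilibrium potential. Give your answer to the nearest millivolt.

76 mV

E = (61.6/z) · log₁₀([Na⁺]_out/[Na⁺]_in) with z = +1.
= (61.6/1) · log₁₀(150/8.7) = 61.60 · log₁₀(17.24)
= 61.60 · (1.2366) = 76.17 mV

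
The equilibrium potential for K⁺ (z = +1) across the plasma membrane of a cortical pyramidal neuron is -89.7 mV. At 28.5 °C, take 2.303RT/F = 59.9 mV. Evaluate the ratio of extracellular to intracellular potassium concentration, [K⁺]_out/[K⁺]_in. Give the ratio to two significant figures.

0.032

log₁₀([out]/[in]) = E·z/(59.9) = -89.7 × 1 / 59.9 = -1.4975
[out]/[in] = 10^(-1.4975) = 0.03181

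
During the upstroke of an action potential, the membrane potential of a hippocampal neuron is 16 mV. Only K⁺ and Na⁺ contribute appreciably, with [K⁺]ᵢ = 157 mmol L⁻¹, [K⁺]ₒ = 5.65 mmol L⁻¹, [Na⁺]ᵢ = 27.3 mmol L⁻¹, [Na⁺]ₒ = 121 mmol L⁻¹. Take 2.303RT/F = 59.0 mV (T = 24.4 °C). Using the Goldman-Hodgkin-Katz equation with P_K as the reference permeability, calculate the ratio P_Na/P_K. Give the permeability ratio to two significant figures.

4.1

Let α = P_Na/P_K. GHK: Vm = 59.0·log₁₀[(Kₒ + α·Naₒ)/(Kᵢ + α·Naᵢ)].
10^(Vm/59.0) = 10^(16.0/59.0) = 1.8672
So 1.8672·(Kᵢ + α·Naᵢ) = Kₒ + α·Naₒ → α = (1.8672·157.0 − 5.65) / (121.0 − 1.8672·27.3)
α = (293.1 − 5.65) / (121.0 − 50.97) = 287.5/70.03 = 4.106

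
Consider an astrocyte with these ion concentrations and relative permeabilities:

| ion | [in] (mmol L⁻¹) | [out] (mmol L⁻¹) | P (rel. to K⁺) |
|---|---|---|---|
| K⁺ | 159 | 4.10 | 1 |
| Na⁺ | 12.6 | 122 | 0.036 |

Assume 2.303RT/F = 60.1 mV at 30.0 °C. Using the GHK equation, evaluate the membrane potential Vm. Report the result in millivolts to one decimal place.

-76.5 mV

Vm = 60.1 · log₁₀[(Σ P·[cation]ₒ + Σ P·[anion]ᵢ) / (Σ P·[cation]ᵢ + Σ P·[anion]ₒ)]
Numerator = 1×4.10 + 0.036×122 = 8.492
Denominator = 1×159 + 0.036×12.6 = 159.5
Vm = 60.1 · log₁₀(0.053257) = 60.1 × (-1.2736) = -76.54 mV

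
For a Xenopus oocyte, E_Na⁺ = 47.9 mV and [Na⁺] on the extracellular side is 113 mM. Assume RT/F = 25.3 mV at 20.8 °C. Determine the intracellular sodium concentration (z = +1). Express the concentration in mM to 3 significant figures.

17.0 mM

Nernst: E = (25.3/1) · ln([out]/[in]), so ln([out]/[in]) = 47.9 × 1 / 25.3 = 1.8933.
[out]/[in] = e^(1.8933) = 6.641.
[in] = 113 / 6.641 = 17.02 mM.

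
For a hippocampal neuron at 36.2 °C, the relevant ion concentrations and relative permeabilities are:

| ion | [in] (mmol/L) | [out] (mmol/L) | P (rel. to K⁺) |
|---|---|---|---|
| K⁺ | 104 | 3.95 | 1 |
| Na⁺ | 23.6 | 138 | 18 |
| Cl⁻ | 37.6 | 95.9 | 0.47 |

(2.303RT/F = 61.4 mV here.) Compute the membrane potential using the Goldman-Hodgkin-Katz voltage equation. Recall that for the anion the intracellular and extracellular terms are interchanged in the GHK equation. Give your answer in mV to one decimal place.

Vm = 61.4 · log₁₀[(Σ P·[cation]ₒ + Σ P·[anion]ᵢ) / (Σ P·[cation]ᵢ + Σ P·[anion]ₒ)]
Numerator = 1×3.95 + 18×138 + 0.47×37.6 = 2506
Denominator = 1×104 + 18×23.6 + 0.47×95.9 = 573.9
Vm = 61.4 · log₁₀(4.3662) = 61.4 × (0.6401) = 39.30 mV

39.3 mV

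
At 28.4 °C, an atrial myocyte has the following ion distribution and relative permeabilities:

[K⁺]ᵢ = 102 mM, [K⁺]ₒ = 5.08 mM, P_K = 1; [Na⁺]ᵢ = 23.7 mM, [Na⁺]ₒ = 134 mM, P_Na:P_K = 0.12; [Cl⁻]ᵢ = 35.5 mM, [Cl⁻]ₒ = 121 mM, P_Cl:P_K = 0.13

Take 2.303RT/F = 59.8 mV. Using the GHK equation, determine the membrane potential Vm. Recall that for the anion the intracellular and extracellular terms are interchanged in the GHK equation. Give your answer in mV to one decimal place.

Vm = 59.8 · log₁₀[(Σ P·[cation]ₒ + Σ P·[anion]ᵢ) / (Σ P·[cation]ᵢ + Σ P·[anion]ₒ)]
Numerator = 1×5.08 + 0.12×134 + 0.13×35.5 = 25.77
Denominator = 1×102 + 0.12×23.7 + 0.13×121 = 120.6
Vm = 59.8 · log₁₀(0.21377) = 59.8 × (-0.6701) = -40.07 mV

-40.1 mV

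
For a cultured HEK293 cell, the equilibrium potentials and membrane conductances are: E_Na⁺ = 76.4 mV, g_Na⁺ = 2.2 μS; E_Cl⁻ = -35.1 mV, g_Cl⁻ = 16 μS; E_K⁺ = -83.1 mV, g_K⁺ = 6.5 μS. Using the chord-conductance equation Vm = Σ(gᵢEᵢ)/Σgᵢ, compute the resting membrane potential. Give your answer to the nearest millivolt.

-38 mV

Σ gᵢEᵢ = 2.2·(76.4) + 16·(-35.1) + 6.5·(-83.1) = -933.67
Σ gᵢ = 2.2 + 16 + 6.5 = 24.7
Vm = -933.67 / 24.7 = -37.80 mV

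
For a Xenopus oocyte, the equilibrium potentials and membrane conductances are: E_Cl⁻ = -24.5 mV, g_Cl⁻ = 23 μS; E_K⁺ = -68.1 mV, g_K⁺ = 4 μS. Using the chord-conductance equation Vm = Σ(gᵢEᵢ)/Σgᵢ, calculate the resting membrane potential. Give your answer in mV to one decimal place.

Σ gᵢEᵢ = 23·(-24.5) + 4·(-68.1) = -835.90
Σ gᵢ = 23 + 4 = 27
Vm = -835.90 / 27 = -30.96 mV

-31.0 mV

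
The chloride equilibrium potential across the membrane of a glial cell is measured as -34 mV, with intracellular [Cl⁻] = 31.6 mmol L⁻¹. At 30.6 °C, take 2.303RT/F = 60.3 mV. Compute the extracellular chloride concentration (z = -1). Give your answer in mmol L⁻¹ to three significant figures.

Nernst: E = (60.3/-1) · log₁₀([out]/[in]), so log₁₀([out]/[in]) = -34.0 × -1 / 60.3 = 0.5638.
[out]/[in] = 10^(0.5638) = 3.663.
[out] = 3.663 × 31.6 = 115.8 mmol L⁻¹.

116 mmol L⁻¹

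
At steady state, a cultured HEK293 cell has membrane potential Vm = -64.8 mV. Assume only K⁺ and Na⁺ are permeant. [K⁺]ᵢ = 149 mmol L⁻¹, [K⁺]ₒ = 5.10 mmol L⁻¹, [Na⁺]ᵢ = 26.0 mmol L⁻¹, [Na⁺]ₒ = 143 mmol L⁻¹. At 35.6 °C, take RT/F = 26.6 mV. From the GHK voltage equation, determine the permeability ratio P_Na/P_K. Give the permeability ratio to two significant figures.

Let α = P_Na/P_K. GHK: Vm = 26.6·ln[(Kₒ + α·Naₒ)/(Kᵢ + α·Naᵢ)].
e^(Vm/26.6) = e^(-64.8/26.6) = 0.087502
So 0.087502·(Kᵢ + α·Naᵢ) = Kₒ + α·Naₒ → α = (0.087502·149.0 − 5.1) / (143.0 − 0.087502·26.0)
α = (13.04 − 5.1) / (143.0 − 2.275) = 7.938/140.7 = 0.05641

0.056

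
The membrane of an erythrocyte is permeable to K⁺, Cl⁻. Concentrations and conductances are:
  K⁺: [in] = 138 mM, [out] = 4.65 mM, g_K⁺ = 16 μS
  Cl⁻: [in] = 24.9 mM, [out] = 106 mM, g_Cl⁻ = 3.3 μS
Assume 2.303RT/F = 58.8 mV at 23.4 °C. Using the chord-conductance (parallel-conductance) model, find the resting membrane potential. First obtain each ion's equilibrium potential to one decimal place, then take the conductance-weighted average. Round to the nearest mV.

-78 mV

E_K⁺ = (58.8/1)·log₁₀(4.65/138) = -86.6 mV
E_Cl⁻ = (58.8/-1)·log₁₀(106/24.9) = -37.0 mV
Vm = (Σ gᵢEᵢ)/(Σ gᵢ) = (16·-86.6 + 3.3·-37.0) / (16 + 3.3)
= -1507.70 / 19.3 = -78.12 mV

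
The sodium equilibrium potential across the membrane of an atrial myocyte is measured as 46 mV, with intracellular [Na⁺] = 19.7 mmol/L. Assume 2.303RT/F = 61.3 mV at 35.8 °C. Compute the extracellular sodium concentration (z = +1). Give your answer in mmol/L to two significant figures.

110 mmol/L

Nernst: E = (61.3/1) · log₁₀([out]/[in]), so log₁₀([out]/[in]) = 46.0 × 1 / 61.3 = 0.7504.
[out]/[in] = 10^(0.7504) = 5.629.
[out] = 5.629 × 19.7 = 110.9 mmol/L.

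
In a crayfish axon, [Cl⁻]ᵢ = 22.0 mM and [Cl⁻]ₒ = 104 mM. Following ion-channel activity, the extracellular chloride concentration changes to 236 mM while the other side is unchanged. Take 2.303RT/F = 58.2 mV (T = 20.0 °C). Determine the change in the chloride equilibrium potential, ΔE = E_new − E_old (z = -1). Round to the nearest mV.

-21 mV

E_old = (58.2/-1)·log₁₀(104/22.0) = -39.26 mV
E_new = (58.2/-1)·log₁₀(236/22.0) = -59.97 mV
ΔE = -59.97 − (-39.26) = -20.71 mV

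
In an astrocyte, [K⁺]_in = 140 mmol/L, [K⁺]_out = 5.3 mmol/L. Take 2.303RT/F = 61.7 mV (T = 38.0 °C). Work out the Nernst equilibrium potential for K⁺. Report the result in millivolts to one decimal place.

-87.7 mV

E = (61.7/z) · log₁₀([K⁺]_out/[K⁺]_in) with z = +1.
= (61.7/1) · log₁₀(5.3/140) = 61.70 · log₁₀(0.03786)
= 61.70 · (-1.4219) = -87.73 mV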